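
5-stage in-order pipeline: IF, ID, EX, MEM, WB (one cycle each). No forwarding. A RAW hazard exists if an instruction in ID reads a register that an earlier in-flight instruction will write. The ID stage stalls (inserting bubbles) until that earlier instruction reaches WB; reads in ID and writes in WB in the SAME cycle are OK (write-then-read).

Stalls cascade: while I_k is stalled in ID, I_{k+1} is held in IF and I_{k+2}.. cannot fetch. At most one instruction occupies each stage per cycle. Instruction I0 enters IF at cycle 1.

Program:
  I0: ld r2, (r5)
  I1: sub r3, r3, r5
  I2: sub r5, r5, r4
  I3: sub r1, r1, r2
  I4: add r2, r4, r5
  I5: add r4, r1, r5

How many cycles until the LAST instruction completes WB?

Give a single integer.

I0 ld r2 <- r5: IF@1 ID@2 stall=0 (-) EX@3 MEM@4 WB@5
I1 sub r3 <- r3,r5: IF@2 ID@3 stall=0 (-) EX@4 MEM@5 WB@6
I2 sub r5 <- r5,r4: IF@3 ID@4 stall=0 (-) EX@5 MEM@6 WB@7
I3 sub r1 <- r1,r2: IF@4 ID@5 stall=0 (-) EX@6 MEM@7 WB@8
I4 add r2 <- r4,r5: IF@5 ID@6 stall=1 (RAW on I2.r5 (WB@7)) EX@8 MEM@9 WB@10
I5 add r4 <- r1,r5: IF@6 ID@8 stall=0 (-) EX@9 MEM@10 WB@11

Answer: 11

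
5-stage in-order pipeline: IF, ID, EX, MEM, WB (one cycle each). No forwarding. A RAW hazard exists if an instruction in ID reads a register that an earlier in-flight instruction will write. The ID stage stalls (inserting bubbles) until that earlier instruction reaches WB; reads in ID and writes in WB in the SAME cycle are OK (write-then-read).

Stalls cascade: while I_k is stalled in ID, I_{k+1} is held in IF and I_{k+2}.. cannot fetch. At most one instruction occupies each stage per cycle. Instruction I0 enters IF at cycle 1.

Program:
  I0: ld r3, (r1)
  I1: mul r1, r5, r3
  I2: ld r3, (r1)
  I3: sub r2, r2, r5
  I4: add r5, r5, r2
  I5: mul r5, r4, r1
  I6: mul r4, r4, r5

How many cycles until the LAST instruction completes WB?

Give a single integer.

I0 ld r3 <- r1: IF@1 ID@2 stall=0 (-) EX@3 MEM@4 WB@5
I1 mul r1 <- r5,r3: IF@2 ID@3 stall=2 (RAW on I0.r3 (WB@5)) EX@6 MEM@7 WB@8
I2 ld r3 <- r1: IF@3 ID@6 stall=2 (RAW on I1.r1 (WB@8)) EX@9 MEM@10 WB@11
I3 sub r2 <- r2,r5: IF@6 ID@9 stall=0 (-) EX@10 MEM@11 WB@12
I4 add r5 <- r5,r2: IF@9 ID@10 stall=2 (RAW on I3.r2 (WB@12)) EX@13 MEM@14 WB@15
I5 mul r5 <- r4,r1: IF@10 ID@13 stall=0 (-) EX@14 MEM@15 WB@16
I6 mul r4 <- r4,r5: IF@13 ID@14 stall=2 (RAW on I5.r5 (WB@16)) EX@17 MEM@18 WB@19

Answer: 19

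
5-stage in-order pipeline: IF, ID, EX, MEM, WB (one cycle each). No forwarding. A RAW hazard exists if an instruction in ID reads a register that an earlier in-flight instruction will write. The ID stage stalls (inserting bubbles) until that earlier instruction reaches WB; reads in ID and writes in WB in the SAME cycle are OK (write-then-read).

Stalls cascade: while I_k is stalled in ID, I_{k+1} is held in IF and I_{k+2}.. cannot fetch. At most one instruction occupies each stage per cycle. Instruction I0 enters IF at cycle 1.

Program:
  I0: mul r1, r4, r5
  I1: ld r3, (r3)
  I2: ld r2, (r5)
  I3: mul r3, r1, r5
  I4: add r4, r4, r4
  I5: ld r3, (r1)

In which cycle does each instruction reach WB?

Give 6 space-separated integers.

I0 mul r1 <- r4,r5: IF@1 ID@2 stall=0 (-) EX@3 MEM@4 WB@5
I1 ld r3 <- r3: IF@2 ID@3 stall=0 (-) EX@4 MEM@5 WB@6
I2 ld r2 <- r5: IF@3 ID@4 stall=0 (-) EX@5 MEM@6 WB@7
I3 mul r3 <- r1,r5: IF@4 ID@5 stall=0 (-) EX@6 MEM@7 WB@8
I4 add r4 <- r4,r4: IF@5 ID@6 stall=0 (-) EX@7 MEM@8 WB@9
I5 ld r3 <- r1: IF@6 ID@7 stall=0 (-) EX@8 MEM@9 WB@10

Answer: 5 6 7 8 9 10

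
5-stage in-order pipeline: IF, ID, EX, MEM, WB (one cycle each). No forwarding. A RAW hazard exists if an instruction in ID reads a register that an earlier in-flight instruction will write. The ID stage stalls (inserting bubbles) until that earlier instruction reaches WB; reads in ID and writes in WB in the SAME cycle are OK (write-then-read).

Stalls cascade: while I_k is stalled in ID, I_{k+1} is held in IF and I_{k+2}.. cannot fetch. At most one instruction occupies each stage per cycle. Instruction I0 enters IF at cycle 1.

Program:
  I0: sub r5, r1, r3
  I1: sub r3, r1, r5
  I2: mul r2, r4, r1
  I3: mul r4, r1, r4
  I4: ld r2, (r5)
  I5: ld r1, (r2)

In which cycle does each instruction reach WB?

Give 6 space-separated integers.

Answer: 5 8 9 10 11 14

Derivation:
I0 sub r5 <- r1,r3: IF@1 ID@2 stall=0 (-) EX@3 MEM@4 WB@5
I1 sub r3 <- r1,r5: IF@2 ID@3 stall=2 (RAW on I0.r5 (WB@5)) EX@6 MEM@7 WB@8
I2 mul r2 <- r4,r1: IF@3 ID@6 stall=0 (-) EX@7 MEM@8 WB@9
I3 mul r4 <- r1,r4: IF@6 ID@7 stall=0 (-) EX@8 MEM@9 WB@10
I4 ld r2 <- r5: IF@7 ID@8 stall=0 (-) EX@9 MEM@10 WB@11
I5 ld r1 <- r2: IF@8 ID@9 stall=2 (RAW on I4.r2 (WB@11)) EX@12 MEM@13 WB@14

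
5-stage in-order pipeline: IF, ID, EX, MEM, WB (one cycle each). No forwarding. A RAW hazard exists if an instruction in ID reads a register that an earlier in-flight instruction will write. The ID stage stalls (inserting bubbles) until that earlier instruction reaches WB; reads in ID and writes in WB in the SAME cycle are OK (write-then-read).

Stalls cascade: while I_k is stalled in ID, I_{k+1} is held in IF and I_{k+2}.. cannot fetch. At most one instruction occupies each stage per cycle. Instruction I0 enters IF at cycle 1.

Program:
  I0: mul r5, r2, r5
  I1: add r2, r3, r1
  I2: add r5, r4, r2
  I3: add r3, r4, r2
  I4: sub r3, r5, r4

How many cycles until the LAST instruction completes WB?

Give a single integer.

Answer: 12

Derivation:
I0 mul r5 <- r2,r5: IF@1 ID@2 stall=0 (-) EX@3 MEM@4 WB@5
I1 add r2 <- r3,r1: IF@2 ID@3 stall=0 (-) EX@4 MEM@5 WB@6
I2 add r5 <- r4,r2: IF@3 ID@4 stall=2 (RAW on I1.r2 (WB@6)) EX@7 MEM@8 WB@9
I3 add r3 <- r4,r2: IF@4 ID@7 stall=0 (-) EX@8 MEM@9 WB@10
I4 sub r3 <- r5,r4: IF@7 ID@8 stall=1 (RAW on I2.r5 (WB@9)) EX@10 MEM@11 WB@12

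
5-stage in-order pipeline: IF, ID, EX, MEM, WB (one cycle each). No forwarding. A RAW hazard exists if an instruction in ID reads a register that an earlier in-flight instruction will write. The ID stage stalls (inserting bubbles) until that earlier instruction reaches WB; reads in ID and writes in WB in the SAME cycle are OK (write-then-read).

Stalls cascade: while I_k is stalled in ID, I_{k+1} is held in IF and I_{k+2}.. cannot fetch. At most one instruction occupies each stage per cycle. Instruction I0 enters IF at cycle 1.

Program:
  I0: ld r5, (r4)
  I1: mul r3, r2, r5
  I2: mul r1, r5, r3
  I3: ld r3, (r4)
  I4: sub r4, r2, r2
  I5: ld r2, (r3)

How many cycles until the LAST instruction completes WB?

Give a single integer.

Answer: 15

Derivation:
I0 ld r5 <- r4: IF@1 ID@2 stall=0 (-) EX@3 MEM@4 WB@5
I1 mul r3 <- r2,r5: IF@2 ID@3 stall=2 (RAW on I0.r5 (WB@5)) EX@6 MEM@7 WB@8
I2 mul r1 <- r5,r3: IF@3 ID@6 stall=2 (RAW on I1.r3 (WB@8)) EX@9 MEM@10 WB@11
I3 ld r3 <- r4: IF@6 ID@9 stall=0 (-) EX@10 MEM@11 WB@12
I4 sub r4 <- r2,r2: IF@9 ID@10 stall=0 (-) EX@11 MEM@12 WB@13
I5 ld r2 <- r3: IF@10 ID@11 stall=1 (RAW on I3.r3 (WB@12)) EX@13 MEM@14 WB@15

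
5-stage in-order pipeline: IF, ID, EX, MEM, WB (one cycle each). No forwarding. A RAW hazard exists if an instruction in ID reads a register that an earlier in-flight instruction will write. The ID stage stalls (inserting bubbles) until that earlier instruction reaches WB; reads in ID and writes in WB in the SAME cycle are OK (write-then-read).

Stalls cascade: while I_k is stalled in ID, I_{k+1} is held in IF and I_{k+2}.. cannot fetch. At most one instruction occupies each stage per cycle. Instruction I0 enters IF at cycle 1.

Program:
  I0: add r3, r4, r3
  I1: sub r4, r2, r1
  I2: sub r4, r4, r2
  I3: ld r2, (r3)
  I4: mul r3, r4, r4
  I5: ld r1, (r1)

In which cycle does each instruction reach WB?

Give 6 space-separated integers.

I0 add r3 <- r4,r3: IF@1 ID@2 stall=0 (-) EX@3 MEM@4 WB@5
I1 sub r4 <- r2,r1: IF@2 ID@3 stall=0 (-) EX@4 MEM@5 WB@6
I2 sub r4 <- r4,r2: IF@3 ID@4 stall=2 (RAW on I1.r4 (WB@6)) EX@7 MEM@8 WB@9
I3 ld r2 <- r3: IF@4 ID@7 stall=0 (-) EX@8 MEM@9 WB@10
I4 mul r3 <- r4,r4: IF@7 ID@8 stall=1 (RAW on I2.r4 (WB@9)) EX@10 MEM@11 WB@12
I5 ld r1 <- r1: IF@8 ID@10 stall=0 (-) EX@11 MEM@12 WB@13

Answer: 5 6 9 10 12 13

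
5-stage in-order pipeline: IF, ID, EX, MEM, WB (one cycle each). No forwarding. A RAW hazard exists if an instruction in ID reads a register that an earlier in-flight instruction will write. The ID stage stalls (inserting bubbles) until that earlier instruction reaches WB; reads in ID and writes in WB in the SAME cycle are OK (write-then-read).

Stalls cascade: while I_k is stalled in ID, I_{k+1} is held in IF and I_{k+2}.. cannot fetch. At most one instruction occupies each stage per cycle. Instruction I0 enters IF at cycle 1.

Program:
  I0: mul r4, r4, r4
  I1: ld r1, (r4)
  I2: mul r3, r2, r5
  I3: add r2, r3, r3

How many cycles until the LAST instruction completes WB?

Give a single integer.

I0 mul r4 <- r4,r4: IF@1 ID@2 stall=0 (-) EX@3 MEM@4 WB@5
I1 ld r1 <- r4: IF@2 ID@3 stall=2 (RAW on I0.r4 (WB@5)) EX@6 MEM@7 WB@8
I2 mul r3 <- r2,r5: IF@3 ID@6 stall=0 (-) EX@7 MEM@8 WB@9
I3 add r2 <- r3,r3: IF@6 ID@7 stall=2 (RAW on I2.r3 (WB@9)) EX@10 MEM@11 WB@12

Answer: 12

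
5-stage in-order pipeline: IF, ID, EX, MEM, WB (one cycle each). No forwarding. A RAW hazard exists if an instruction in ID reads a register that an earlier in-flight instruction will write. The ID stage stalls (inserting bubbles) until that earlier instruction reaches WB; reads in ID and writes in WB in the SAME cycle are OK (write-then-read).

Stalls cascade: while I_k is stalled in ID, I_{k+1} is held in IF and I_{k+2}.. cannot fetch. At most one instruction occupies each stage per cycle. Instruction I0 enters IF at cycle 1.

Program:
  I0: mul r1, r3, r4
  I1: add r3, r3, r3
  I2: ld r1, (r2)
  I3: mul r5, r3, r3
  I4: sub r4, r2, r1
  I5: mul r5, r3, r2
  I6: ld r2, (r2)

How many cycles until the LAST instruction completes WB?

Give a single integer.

I0 mul r1 <- r3,r4: IF@1 ID@2 stall=0 (-) EX@3 MEM@4 WB@5
I1 add r3 <- r3,r3: IF@2 ID@3 stall=0 (-) EX@4 MEM@5 WB@6
I2 ld r1 <- r2: IF@3 ID@4 stall=0 (-) EX@5 MEM@6 WB@7
I3 mul r5 <- r3,r3: IF@4 ID@5 stall=1 (RAW on I1.r3 (WB@6)) EX@7 MEM@8 WB@9
I4 sub r4 <- r2,r1: IF@5 ID@7 stall=0 (-) EX@8 MEM@9 WB@10
I5 mul r5 <- r3,r2: IF@7 ID@8 stall=0 (-) EX@9 MEM@10 WB@11
I6 ld r2 <- r2: IF@8 ID@9 stall=0 (-) EX@10 MEM@11 WB@12

Answer: 12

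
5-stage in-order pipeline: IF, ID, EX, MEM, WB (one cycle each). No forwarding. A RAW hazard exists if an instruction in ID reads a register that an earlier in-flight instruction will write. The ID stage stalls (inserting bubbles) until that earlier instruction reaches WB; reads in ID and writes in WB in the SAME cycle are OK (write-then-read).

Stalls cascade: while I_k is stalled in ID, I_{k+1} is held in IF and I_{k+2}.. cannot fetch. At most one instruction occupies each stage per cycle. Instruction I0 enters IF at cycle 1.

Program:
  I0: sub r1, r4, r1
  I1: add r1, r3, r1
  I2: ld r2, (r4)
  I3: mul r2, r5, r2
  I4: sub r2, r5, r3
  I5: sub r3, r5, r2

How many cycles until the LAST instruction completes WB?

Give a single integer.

I0 sub r1 <- r4,r1: IF@1 ID@2 stall=0 (-) EX@3 MEM@4 WB@5
I1 add r1 <- r3,r1: IF@2 ID@3 stall=2 (RAW on I0.r1 (WB@5)) EX@6 MEM@7 WB@8
I2 ld r2 <- r4: IF@3 ID@6 stall=0 (-) EX@7 MEM@8 WB@9
I3 mul r2 <- r5,r2: IF@6 ID@7 stall=2 (RAW on I2.r2 (WB@9)) EX@10 MEM@11 WB@12
I4 sub r2 <- r5,r3: IF@7 ID@10 stall=0 (-) EX@11 MEM@12 WB@13
I5 sub r3 <- r5,r2: IF@10 ID@11 stall=2 (RAW on I4.r2 (WB@13)) EX@14 MEM@15 WB@16

Answer: 16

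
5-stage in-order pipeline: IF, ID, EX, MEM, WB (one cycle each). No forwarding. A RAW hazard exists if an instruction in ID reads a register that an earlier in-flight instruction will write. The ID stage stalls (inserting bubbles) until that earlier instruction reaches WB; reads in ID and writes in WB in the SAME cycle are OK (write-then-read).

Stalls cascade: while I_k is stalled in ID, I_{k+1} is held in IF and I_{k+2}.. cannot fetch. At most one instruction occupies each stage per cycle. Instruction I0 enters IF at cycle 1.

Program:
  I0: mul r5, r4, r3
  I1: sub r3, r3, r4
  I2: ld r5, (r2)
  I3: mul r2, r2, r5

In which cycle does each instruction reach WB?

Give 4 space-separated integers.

Answer: 5 6 7 10

Derivation:
I0 mul r5 <- r4,r3: IF@1 ID@2 stall=0 (-) EX@3 MEM@4 WB@5
I1 sub r3 <- r3,r4: IF@2 ID@3 stall=0 (-) EX@4 MEM@5 WB@6
I2 ld r5 <- r2: IF@3 ID@4 stall=0 (-) EX@5 MEM@6 WB@7
I3 mul r2 <- r2,r5: IF@4 ID@5 stall=2 (RAW on I2.r5 (WB@7)) EX@8 MEM@9 WB@10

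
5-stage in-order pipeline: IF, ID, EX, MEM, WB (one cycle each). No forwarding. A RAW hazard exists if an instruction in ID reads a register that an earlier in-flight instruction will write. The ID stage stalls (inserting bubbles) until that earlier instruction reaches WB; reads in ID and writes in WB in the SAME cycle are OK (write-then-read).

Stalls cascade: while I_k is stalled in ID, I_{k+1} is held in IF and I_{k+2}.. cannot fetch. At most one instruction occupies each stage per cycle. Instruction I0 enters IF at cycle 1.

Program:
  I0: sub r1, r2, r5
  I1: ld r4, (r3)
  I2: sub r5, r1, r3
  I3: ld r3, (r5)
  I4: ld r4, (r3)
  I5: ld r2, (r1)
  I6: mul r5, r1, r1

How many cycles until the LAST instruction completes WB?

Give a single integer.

Answer: 16

Derivation:
I0 sub r1 <- r2,r5: IF@1 ID@2 stall=0 (-) EX@3 MEM@4 WB@5
I1 ld r4 <- r3: IF@2 ID@3 stall=0 (-) EX@4 MEM@5 WB@6
I2 sub r5 <- r1,r3: IF@3 ID@4 stall=1 (RAW on I0.r1 (WB@5)) EX@6 MEM@7 WB@8
I3 ld r3 <- r5: IF@4 ID@6 stall=2 (RAW on I2.r5 (WB@8)) EX@9 MEM@10 WB@11
I4 ld r4 <- r3: IF@6 ID@9 stall=2 (RAW on I3.r3 (WB@11)) EX@12 MEM@13 WB@14
I5 ld r2 <- r1: IF@9 ID@12 stall=0 (-) EX@13 MEM@14 WB@15
I6 mul r5 <- r1,r1: IF@12 ID@13 stall=0 (-) EX@14 MEM@15 WB@16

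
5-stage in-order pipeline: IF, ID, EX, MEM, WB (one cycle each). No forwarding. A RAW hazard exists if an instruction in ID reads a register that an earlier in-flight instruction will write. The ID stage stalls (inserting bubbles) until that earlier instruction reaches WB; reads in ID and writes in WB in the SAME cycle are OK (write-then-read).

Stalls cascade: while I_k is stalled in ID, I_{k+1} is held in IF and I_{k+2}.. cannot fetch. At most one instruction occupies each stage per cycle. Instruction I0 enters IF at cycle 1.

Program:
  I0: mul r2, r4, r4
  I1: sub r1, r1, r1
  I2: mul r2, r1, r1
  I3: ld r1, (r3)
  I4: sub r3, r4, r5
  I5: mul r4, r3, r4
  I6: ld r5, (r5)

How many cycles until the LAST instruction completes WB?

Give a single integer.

I0 mul r2 <- r4,r4: IF@1 ID@2 stall=0 (-) EX@3 MEM@4 WB@5
I1 sub r1 <- r1,r1: IF@2 ID@3 stall=0 (-) EX@4 MEM@5 WB@6
I2 mul r2 <- r1,r1: IF@3 ID@4 stall=2 (RAW on I1.r1 (WB@6)) EX@7 MEM@8 WB@9
I3 ld r1 <- r3: IF@4 ID@7 stall=0 (-) EX@8 MEM@9 WB@10
I4 sub r3 <- r4,r5: IF@7 ID@8 stall=0 (-) EX@9 MEM@10 WB@11
I5 mul r4 <- r3,r4: IF@8 ID@9 stall=2 (RAW on I4.r3 (WB@11)) EX@12 MEM@13 WB@14
I6 ld r5 <- r5: IF@9 ID@12 stall=0 (-) EX@13 MEM@14 WB@15

Answer: 15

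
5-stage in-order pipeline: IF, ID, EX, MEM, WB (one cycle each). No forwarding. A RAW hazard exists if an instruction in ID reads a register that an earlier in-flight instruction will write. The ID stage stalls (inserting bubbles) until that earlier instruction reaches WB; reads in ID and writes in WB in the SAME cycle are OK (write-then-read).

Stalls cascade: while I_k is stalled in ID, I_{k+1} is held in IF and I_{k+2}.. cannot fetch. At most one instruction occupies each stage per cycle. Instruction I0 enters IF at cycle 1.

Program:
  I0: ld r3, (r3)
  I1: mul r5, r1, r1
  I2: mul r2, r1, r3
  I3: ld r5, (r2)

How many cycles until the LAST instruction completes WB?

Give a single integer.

Answer: 11

Derivation:
I0 ld r3 <- r3: IF@1 ID@2 stall=0 (-) EX@3 MEM@4 WB@5
I1 mul r5 <- r1,r1: IF@2 ID@3 stall=0 (-) EX@4 MEM@5 WB@6
I2 mul r2 <- r1,r3: IF@3 ID@4 stall=1 (RAW on I0.r3 (WB@5)) EX@6 MEM@7 WB@8
I3 ld r5 <- r2: IF@4 ID@6 stall=2 (RAW on I2.r2 (WB@8)) EX@9 MEM@10 WB@11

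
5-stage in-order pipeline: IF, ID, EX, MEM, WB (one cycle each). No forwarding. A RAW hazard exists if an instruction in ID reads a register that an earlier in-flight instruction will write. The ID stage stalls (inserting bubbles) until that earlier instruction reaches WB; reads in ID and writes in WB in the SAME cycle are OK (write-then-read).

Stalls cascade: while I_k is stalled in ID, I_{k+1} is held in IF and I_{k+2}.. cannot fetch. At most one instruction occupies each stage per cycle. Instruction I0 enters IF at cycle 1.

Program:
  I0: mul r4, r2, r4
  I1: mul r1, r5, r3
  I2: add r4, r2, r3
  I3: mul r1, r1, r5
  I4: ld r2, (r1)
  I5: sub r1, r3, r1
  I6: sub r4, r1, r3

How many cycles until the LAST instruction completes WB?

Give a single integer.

Answer: 16

Derivation:
I0 mul r4 <- r2,r4: IF@1 ID@2 stall=0 (-) EX@3 MEM@4 WB@5
I1 mul r1 <- r5,r3: IF@2 ID@3 stall=0 (-) EX@4 MEM@5 WB@6
I2 add r4 <- r2,r3: IF@3 ID@4 stall=0 (-) EX@5 MEM@6 WB@7
I3 mul r1 <- r1,r5: IF@4 ID@5 stall=1 (RAW on I1.r1 (WB@6)) EX@7 MEM@8 WB@9
I4 ld r2 <- r1: IF@5 ID@7 stall=2 (RAW on I3.r1 (WB@9)) EX@10 MEM@11 WB@12
I5 sub r1 <- r3,r1: IF@7 ID@10 stall=0 (-) EX@11 MEM@12 WB@13
I6 sub r4 <- r1,r3: IF@10 ID@11 stall=2 (RAW on I5.r1 (WB@13)) EX@14 MEM@15 WB@16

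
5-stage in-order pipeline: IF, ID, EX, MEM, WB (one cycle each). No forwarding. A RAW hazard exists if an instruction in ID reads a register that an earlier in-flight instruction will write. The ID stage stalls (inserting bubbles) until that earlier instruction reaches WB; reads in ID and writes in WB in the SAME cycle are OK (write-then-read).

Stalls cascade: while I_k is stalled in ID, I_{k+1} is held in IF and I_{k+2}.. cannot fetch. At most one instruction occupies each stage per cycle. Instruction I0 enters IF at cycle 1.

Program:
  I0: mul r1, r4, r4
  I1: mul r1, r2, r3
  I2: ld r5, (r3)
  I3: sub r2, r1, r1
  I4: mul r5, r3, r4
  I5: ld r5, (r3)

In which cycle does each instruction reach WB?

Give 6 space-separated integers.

I0 mul r1 <- r4,r4: IF@1 ID@2 stall=0 (-) EX@3 MEM@4 WB@5
I1 mul r1 <- r2,r3: IF@2 ID@3 stall=0 (-) EX@4 MEM@5 WB@6
I2 ld r5 <- r3: IF@3 ID@4 stall=0 (-) EX@5 MEM@6 WB@7
I3 sub r2 <- r1,r1: IF@4 ID@5 stall=1 (RAW on I1.r1 (WB@6)) EX@7 MEM@8 WB@9
I4 mul r5 <- r3,r4: IF@5 ID@7 stall=0 (-) EX@8 MEM@9 WB@10
I5 ld r5 <- r3: IF@7 ID@8 stall=0 (-) EX@9 MEM@10 WB@11

Answer: 5 6 7 9 10 11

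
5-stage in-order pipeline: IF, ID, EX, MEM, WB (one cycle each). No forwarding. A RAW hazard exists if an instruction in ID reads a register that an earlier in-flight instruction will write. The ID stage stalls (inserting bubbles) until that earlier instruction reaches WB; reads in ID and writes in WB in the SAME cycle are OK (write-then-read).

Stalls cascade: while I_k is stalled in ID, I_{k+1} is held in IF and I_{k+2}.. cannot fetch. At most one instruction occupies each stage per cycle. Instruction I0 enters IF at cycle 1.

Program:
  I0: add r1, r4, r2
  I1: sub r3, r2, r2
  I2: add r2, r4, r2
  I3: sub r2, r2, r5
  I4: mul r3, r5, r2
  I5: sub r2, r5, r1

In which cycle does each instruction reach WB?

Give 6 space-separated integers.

I0 add r1 <- r4,r2: IF@1 ID@2 stall=0 (-) EX@3 MEM@4 WB@5
I1 sub r3 <- r2,r2: IF@2 ID@3 stall=0 (-) EX@4 MEM@5 WB@6
I2 add r2 <- r4,r2: IF@3 ID@4 stall=0 (-) EX@5 MEM@6 WB@7
I3 sub r2 <- r2,r5: IF@4 ID@5 stall=2 (RAW on I2.r2 (WB@7)) EX@8 MEM@9 WB@10
I4 mul r3 <- r5,r2: IF@5 ID@8 stall=2 (RAW on I3.r2 (WB@10)) EX@11 MEM@12 WB@13
I5 sub r2 <- r5,r1: IF@8 ID@11 stall=0 (-) EX@12 MEM@13 WB@14

Answer: 5 6 7 10 13 14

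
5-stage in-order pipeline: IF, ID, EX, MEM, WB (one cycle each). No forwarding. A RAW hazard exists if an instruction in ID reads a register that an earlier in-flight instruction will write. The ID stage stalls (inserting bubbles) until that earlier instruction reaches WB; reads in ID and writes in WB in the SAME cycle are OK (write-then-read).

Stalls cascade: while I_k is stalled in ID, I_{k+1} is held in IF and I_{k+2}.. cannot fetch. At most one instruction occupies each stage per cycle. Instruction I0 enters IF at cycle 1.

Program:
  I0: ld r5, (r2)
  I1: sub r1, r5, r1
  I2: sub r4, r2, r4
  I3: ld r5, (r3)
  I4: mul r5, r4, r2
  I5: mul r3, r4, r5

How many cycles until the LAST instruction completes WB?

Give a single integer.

I0 ld r5 <- r2: IF@1 ID@2 stall=0 (-) EX@3 MEM@4 WB@5
I1 sub r1 <- r5,r1: IF@2 ID@3 stall=2 (RAW on I0.r5 (WB@5)) EX@6 MEM@7 WB@8
I2 sub r4 <- r2,r4: IF@3 ID@6 stall=0 (-) EX@7 MEM@8 WB@9
I3 ld r5 <- r3: IF@6 ID@7 stall=0 (-) EX@8 MEM@9 WB@10
I4 mul r5 <- r4,r2: IF@7 ID@8 stall=1 (RAW on I2.r4 (WB@9)) EX@10 MEM@11 WB@12
I5 mul r3 <- r4,r5: IF@8 ID@10 stall=2 (RAW on I4.r5 (WB@12)) EX@13 MEM@14 WB@15

Answer: 15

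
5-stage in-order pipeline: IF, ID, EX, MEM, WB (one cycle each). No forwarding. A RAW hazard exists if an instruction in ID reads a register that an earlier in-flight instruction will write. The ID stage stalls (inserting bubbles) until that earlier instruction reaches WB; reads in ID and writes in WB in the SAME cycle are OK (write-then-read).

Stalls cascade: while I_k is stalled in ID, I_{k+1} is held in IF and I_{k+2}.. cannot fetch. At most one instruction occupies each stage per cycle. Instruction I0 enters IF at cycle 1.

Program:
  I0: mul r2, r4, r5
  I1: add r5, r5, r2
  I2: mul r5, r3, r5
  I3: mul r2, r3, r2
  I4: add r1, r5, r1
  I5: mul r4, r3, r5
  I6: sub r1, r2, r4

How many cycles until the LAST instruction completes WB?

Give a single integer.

Answer: 18

Derivation:
I0 mul r2 <- r4,r5: IF@1 ID@2 stall=0 (-) EX@3 MEM@4 WB@5
I1 add r5 <- r5,r2: IF@2 ID@3 stall=2 (RAW on I0.r2 (WB@5)) EX@6 MEM@7 WB@8
I2 mul r5 <- r3,r5: IF@3 ID@6 stall=2 (RAW on I1.r5 (WB@8)) EX@9 MEM@10 WB@11
I3 mul r2 <- r3,r2: IF@6 ID@9 stall=0 (-) EX@10 MEM@11 WB@12
I4 add r1 <- r5,r1: IF@9 ID@10 stall=1 (RAW on I2.r5 (WB@11)) EX@12 MEM@13 WB@14
I5 mul r4 <- r3,r5: IF@10 ID@12 stall=0 (-) EX@13 MEM@14 WB@15
I6 sub r1 <- r2,r4: IF@12 ID@13 stall=2 (RAW on I5.r4 (WB@15)) EX@16 MEM@17 WB@18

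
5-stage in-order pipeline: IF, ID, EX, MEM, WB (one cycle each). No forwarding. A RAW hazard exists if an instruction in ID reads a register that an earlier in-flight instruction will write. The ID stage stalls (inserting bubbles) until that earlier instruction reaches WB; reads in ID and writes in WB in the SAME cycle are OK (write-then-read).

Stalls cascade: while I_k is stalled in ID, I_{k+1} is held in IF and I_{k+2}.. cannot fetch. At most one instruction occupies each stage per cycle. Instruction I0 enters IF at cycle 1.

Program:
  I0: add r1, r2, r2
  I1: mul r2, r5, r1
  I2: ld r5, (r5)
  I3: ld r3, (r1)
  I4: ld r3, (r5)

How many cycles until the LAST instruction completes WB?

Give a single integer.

Answer: 12

Derivation:
I0 add r1 <- r2,r2: IF@1 ID@2 stall=0 (-) EX@3 MEM@4 WB@5
I1 mul r2 <- r5,r1: IF@2 ID@3 stall=2 (RAW on I0.r1 (WB@5)) EX@6 MEM@7 WB@8
I2 ld r5 <- r5: IF@3 ID@6 stall=0 (-) EX@7 MEM@8 WB@9
I3 ld r3 <- r1: IF@6 ID@7 stall=0 (-) EX@8 MEM@9 WB@10
I4 ld r3 <- r5: IF@7 ID@8 stall=1 (RAW on I2.r5 (WB@9)) EX@10 MEM@11 WB@12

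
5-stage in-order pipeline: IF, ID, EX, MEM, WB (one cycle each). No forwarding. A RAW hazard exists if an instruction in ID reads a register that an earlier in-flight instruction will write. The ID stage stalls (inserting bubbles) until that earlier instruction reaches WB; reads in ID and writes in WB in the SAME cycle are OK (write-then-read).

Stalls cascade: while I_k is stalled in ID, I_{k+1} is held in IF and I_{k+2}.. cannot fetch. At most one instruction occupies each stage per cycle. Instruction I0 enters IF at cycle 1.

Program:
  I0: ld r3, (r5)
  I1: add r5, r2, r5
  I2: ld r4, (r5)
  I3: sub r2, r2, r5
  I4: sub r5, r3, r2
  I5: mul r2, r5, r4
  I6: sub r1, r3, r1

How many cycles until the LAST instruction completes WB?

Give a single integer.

I0 ld r3 <- r5: IF@1 ID@2 stall=0 (-) EX@3 MEM@4 WB@5
I1 add r5 <- r2,r5: IF@2 ID@3 stall=0 (-) EX@4 MEM@5 WB@6
I2 ld r4 <- r5: IF@3 ID@4 stall=2 (RAW on I1.r5 (WB@6)) EX@7 MEM@8 WB@9
I3 sub r2 <- r2,r5: IF@4 ID@7 stall=0 (-) EX@8 MEM@9 WB@10
I4 sub r5 <- r3,r2: IF@7 ID@8 stall=2 (RAW on I3.r2 (WB@10)) EX@11 MEM@12 WB@13
I5 mul r2 <- r5,r4: IF@8 ID@11 stall=2 (RAW on I4.r5 (WB@13)) EX@14 MEM@15 WB@16
I6 sub r1 <- r3,r1: IF@11 ID@14 stall=0 (-) EX@15 MEM@16 WB@17

Answer: 17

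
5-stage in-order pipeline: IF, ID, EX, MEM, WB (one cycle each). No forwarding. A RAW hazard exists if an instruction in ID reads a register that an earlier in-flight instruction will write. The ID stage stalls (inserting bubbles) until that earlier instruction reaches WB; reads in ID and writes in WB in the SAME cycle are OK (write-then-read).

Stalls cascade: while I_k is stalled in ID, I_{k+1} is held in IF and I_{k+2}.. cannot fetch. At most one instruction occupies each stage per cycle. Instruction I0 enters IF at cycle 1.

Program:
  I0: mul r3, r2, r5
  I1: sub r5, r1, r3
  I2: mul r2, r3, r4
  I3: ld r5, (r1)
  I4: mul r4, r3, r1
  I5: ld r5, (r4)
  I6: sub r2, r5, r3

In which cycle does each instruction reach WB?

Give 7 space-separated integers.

Answer: 5 8 9 10 11 14 17

Derivation:
I0 mul r3 <- r2,r5: IF@1 ID@2 stall=0 (-) EX@3 MEM@4 WB@5
I1 sub r5 <- r1,r3: IF@2 ID@3 stall=2 (RAW on I0.r3 (WB@5)) EX@6 MEM@7 WB@8
I2 mul r2 <- r3,r4: IF@3 ID@6 stall=0 (-) EX@7 MEM@8 WB@9
I3 ld r5 <- r1: IF@6 ID@7 stall=0 (-) EX@8 MEM@9 WB@10
I4 mul r4 <- r3,r1: IF@7 ID@8 stall=0 (-) EX@9 MEM@10 WB@11
I5 ld r5 <- r4: IF@8 ID@9 stall=2 (RAW on I4.r4 (WB@11)) EX@12 MEM@13 WB@14
I6 sub r2 <- r5,r3: IF@9 ID@12 stall=2 (RAW on I5.r5 (WB@14)) EX@15 MEM@16 WB@17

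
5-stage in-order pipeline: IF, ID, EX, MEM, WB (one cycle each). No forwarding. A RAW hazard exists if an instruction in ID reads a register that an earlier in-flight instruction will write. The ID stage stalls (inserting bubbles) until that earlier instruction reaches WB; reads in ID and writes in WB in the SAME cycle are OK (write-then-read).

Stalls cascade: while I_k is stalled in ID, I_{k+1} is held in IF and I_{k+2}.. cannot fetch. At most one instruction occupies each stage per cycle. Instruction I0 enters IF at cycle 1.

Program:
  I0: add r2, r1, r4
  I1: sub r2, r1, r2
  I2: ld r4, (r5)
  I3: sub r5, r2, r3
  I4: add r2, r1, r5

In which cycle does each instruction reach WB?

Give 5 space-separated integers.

I0 add r2 <- r1,r4: IF@1 ID@2 stall=0 (-) EX@3 MEM@4 WB@5
I1 sub r2 <- r1,r2: IF@2 ID@3 stall=2 (RAW on I0.r2 (WB@5)) EX@6 MEM@7 WB@8
I2 ld r4 <- r5: IF@3 ID@6 stall=0 (-) EX@7 MEM@8 WB@9
I3 sub r5 <- r2,r3: IF@6 ID@7 stall=1 (RAW on I1.r2 (WB@8)) EX@9 MEM@10 WB@11
I4 add r2 <- r1,r5: IF@7 ID@9 stall=2 (RAW on I3.r5 (WB@11)) EX@12 MEM@13 WB@14

Answer: 5 8 9 11 14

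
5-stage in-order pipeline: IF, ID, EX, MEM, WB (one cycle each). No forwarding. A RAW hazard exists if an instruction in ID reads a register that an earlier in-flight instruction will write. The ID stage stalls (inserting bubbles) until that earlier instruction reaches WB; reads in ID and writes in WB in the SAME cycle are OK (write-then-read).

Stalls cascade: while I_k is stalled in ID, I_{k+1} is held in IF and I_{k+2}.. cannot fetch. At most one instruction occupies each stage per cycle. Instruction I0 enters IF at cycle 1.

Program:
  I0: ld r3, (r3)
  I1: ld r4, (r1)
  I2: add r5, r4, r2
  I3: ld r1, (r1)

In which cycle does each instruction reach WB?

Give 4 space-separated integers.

I0 ld r3 <- r3: IF@1 ID@2 stall=0 (-) EX@3 MEM@4 WB@5
I1 ld r4 <- r1: IF@2 ID@3 stall=0 (-) EX@4 MEM@5 WB@6
I2 add r5 <- r4,r2: IF@3 ID@4 stall=2 (RAW on I1.r4 (WB@6)) EX@7 MEM@8 WB@9
I3 ld r1 <- r1: IF@4 ID@7 stall=0 (-) EX@8 MEM@9 WB@10

Answer: 5 6 9 10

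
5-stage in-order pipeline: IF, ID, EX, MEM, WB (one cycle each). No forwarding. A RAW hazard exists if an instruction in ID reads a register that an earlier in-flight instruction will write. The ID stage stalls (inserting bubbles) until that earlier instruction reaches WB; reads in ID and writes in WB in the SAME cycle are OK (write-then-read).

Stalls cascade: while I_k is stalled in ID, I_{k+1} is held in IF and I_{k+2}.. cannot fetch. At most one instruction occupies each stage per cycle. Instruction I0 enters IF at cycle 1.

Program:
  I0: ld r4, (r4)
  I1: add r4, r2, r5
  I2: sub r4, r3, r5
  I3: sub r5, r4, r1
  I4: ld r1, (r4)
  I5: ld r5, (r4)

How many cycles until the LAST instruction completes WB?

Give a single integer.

I0 ld r4 <- r4: IF@1 ID@2 stall=0 (-) EX@3 MEM@4 WB@5
I1 add r4 <- r2,r5: IF@2 ID@3 stall=0 (-) EX@4 MEM@5 WB@6
I2 sub r4 <- r3,r5: IF@3 ID@4 stall=0 (-) EX@5 MEM@6 WB@7
I3 sub r5 <- r4,r1: IF@4 ID@5 stall=2 (RAW on I2.r4 (WB@7)) EX@8 MEM@9 WB@10
I4 ld r1 <- r4: IF@5 ID@8 stall=0 (-) EX@9 MEM@10 WB@11
I5 ld r5 <- r4: IF@8 ID@9 stall=0 (-) EX@10 MEM@11 WB@12

Answer: 12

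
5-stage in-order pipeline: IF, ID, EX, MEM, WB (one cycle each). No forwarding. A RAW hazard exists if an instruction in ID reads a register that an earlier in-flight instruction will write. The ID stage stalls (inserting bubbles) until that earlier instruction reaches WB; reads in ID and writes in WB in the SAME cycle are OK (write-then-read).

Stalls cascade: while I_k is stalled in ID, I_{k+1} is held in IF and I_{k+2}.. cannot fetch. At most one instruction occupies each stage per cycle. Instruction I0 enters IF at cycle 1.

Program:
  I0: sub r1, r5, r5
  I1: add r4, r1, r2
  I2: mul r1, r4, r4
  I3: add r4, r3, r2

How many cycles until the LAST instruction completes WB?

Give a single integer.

I0 sub r1 <- r5,r5: IF@1 ID@2 stall=0 (-) EX@3 MEM@4 WB@5
I1 add r4 <- r1,r2: IF@2 ID@3 stall=2 (RAW on I0.r1 (WB@5)) EX@6 MEM@7 WB@8
I2 mul r1 <- r4,r4: IF@3 ID@6 stall=2 (RAW on I1.r4 (WB@8)) EX@9 MEM@10 WB@11
I3 add r4 <- r3,r2: IF@6 ID@9 stall=0 (-) EX@10 MEM@11 WB@12

Answer: 12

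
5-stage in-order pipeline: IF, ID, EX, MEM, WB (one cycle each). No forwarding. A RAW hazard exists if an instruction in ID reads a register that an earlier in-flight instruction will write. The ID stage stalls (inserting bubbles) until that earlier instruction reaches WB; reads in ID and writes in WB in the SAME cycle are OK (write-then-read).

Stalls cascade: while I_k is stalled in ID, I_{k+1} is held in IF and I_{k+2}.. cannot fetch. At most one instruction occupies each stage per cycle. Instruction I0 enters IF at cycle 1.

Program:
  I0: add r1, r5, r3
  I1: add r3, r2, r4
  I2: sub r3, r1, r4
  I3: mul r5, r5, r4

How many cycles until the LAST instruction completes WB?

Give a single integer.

Answer: 9

Derivation:
I0 add r1 <- r5,r3: IF@1 ID@2 stall=0 (-) EX@3 MEM@4 WB@5
I1 add r3 <- r2,r4: IF@2 ID@3 stall=0 (-) EX@4 MEM@5 WB@6
I2 sub r3 <- r1,r4: IF@3 ID@4 stall=1 (RAW on I0.r1 (WB@5)) EX@6 MEM@7 WB@8
I3 mul r5 <- r5,r4: IF@4 ID@6 stall=0 (-) EX@7 MEM@8 WB@9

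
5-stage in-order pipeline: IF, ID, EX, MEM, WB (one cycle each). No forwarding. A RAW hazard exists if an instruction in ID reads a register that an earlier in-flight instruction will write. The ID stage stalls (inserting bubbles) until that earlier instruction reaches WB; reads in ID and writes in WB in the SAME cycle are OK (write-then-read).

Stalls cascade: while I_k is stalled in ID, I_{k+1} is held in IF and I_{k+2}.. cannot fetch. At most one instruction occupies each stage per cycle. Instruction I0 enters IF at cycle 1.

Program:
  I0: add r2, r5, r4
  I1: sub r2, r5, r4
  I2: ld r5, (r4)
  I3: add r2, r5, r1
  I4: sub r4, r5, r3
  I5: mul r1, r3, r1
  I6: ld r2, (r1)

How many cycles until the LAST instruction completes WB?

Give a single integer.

Answer: 15

Derivation:
I0 add r2 <- r5,r4: IF@1 ID@2 stall=0 (-) EX@3 MEM@4 WB@5
I1 sub r2 <- r5,r4: IF@2 ID@3 stall=0 (-) EX@4 MEM@5 WB@6
I2 ld r5 <- r4: IF@3 ID@4 stall=0 (-) EX@5 MEM@6 WB@7
I3 add r2 <- r5,r1: IF@4 ID@5 stall=2 (RAW on I2.r5 (WB@7)) EX@8 MEM@9 WB@10
I4 sub r4 <- r5,r3: IF@5 ID@8 stall=0 (-) EX@9 MEM@10 WB@11
I5 mul r1 <- r3,r1: IF@8 ID@9 stall=0 (-) EX@10 MEM@11 WB@12
I6 ld r2 <- r1: IF@9 ID@10 stall=2 (RAW on I5.r1 (WB@12)) EX@13 MEM@14 WB@15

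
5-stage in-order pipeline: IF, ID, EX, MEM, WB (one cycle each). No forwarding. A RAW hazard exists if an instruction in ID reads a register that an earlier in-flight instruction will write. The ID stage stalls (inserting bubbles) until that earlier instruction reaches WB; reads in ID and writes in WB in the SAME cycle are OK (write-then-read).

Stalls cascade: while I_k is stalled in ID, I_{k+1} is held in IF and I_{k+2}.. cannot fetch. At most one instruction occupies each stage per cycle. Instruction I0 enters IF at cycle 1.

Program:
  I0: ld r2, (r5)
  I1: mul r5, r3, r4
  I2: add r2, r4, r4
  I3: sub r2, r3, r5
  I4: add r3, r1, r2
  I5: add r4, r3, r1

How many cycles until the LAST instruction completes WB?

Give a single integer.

I0 ld r2 <- r5: IF@1 ID@2 stall=0 (-) EX@3 MEM@4 WB@5
I1 mul r5 <- r3,r4: IF@2 ID@3 stall=0 (-) EX@4 MEM@5 WB@6
I2 add r2 <- r4,r4: IF@3 ID@4 stall=0 (-) EX@5 MEM@6 WB@7
I3 sub r2 <- r3,r5: IF@4 ID@5 stall=1 (RAW on I1.r5 (WB@6)) EX@7 MEM@8 WB@9
I4 add r3 <- r1,r2: IF@5 ID@7 stall=2 (RAW on I3.r2 (WB@9)) EX@10 MEM@11 WB@12
I5 add r4 <- r3,r1: IF@7 ID@10 stall=2 (RAW on I4.r3 (WB@12)) EX@13 MEM@14 WB@15

Answer: 15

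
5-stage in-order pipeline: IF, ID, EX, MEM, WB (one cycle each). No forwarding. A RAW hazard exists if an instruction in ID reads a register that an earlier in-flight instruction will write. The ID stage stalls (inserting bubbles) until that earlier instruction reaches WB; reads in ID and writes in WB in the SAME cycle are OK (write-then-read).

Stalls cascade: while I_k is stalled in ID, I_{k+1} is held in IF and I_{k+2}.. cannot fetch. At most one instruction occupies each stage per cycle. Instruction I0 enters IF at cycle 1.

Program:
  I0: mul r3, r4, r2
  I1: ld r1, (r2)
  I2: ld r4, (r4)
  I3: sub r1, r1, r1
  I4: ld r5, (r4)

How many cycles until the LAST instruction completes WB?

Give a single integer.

Answer: 10

Derivation:
I0 mul r3 <- r4,r2: IF@1 ID@2 stall=0 (-) EX@3 MEM@4 WB@5
I1 ld r1 <- r2: IF@2 ID@3 stall=0 (-) EX@4 MEM@5 WB@6
I2 ld r4 <- r4: IF@3 ID@4 stall=0 (-) EX@5 MEM@6 WB@7
I3 sub r1 <- r1,r1: IF@4 ID@5 stall=1 (RAW on I1.r1 (WB@6)) EX@7 MEM@8 WB@9
I4 ld r5 <- r4: IF@5 ID@7 stall=0 (-) EX@8 MEM@9 WB@10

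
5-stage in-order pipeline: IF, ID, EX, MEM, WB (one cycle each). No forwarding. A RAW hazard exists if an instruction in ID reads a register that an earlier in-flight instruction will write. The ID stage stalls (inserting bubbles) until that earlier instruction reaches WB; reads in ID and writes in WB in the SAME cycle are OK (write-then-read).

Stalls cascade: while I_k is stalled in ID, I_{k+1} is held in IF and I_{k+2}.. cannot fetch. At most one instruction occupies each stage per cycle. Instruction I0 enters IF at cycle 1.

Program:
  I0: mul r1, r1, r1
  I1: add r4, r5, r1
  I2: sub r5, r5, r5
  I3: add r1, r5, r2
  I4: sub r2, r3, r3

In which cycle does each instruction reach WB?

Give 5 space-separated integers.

Answer: 5 8 9 12 13

Derivation:
I0 mul r1 <- r1,r1: IF@1 ID@2 stall=0 (-) EX@3 MEM@4 WB@5
I1 add r4 <- r5,r1: IF@2 ID@3 stall=2 (RAW on I0.r1 (WB@5)) EX@6 MEM@7 WB@8
I2 sub r5 <- r5,r5: IF@3 ID@6 stall=0 (-) EX@7 MEM@8 WB@9
I3 add r1 <- r5,r2: IF@6 ID@7 stall=2 (RAW on I2.r5 (WB@9)) EX@10 MEM@11 WB@12
I4 sub r2 <- r3,r3: IF@7 ID@10 stall=0 (-) EX@11 MEM@12 WB@13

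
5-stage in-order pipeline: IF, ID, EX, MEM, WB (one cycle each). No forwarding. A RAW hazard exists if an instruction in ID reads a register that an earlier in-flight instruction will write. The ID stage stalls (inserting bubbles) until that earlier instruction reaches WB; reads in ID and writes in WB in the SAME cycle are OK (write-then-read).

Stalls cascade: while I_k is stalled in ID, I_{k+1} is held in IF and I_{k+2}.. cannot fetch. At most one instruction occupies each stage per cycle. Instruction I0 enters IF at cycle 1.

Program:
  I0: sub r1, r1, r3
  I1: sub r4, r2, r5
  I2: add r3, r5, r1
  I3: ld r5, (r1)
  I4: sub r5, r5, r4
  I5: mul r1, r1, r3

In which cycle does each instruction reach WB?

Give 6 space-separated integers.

I0 sub r1 <- r1,r3: IF@1 ID@2 stall=0 (-) EX@3 MEM@4 WB@5
I1 sub r4 <- r2,r5: IF@2 ID@3 stall=0 (-) EX@4 MEM@5 WB@6
I2 add r3 <- r5,r1: IF@3 ID@4 stall=1 (RAW on I0.r1 (WB@5)) EX@6 MEM@7 WB@8
I3 ld r5 <- r1: IF@4 ID@6 stall=0 (-) EX@7 MEM@8 WB@9
I4 sub r5 <- r5,r4: IF@6 ID@7 stall=2 (RAW on I3.r5 (WB@9)) EX@10 MEM@11 WB@12
I5 mul r1 <- r1,r3: IF@7 ID@10 stall=0 (-) EX@11 MEM@12 WB@13

Answer: 5 6 8 9 12 13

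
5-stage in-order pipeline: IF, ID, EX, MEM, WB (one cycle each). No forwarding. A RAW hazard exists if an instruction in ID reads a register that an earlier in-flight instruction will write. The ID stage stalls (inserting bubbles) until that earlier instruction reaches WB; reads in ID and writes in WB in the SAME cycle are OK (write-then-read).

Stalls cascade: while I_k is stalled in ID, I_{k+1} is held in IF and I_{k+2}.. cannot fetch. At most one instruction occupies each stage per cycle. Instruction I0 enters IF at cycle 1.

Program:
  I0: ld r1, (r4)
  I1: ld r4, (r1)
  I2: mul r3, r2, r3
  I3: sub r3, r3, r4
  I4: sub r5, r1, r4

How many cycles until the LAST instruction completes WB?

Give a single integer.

I0 ld r1 <- r4: IF@1 ID@2 stall=0 (-) EX@3 MEM@4 WB@5
I1 ld r4 <- r1: IF@2 ID@3 stall=2 (RAW on I0.r1 (WB@5)) EX@6 MEM@7 WB@8
I2 mul r3 <- r2,r3: IF@3 ID@6 stall=0 (-) EX@7 MEM@8 WB@9
I3 sub r3 <- r3,r4: IF@6 ID@7 stall=2 (RAW on I2.r3 (WB@9)) EX@10 MEM@11 WB@12
I4 sub r5 <- r1,r4: IF@7 ID@10 stall=0 (-) EX@11 MEM@12 WB@13

Answer: 13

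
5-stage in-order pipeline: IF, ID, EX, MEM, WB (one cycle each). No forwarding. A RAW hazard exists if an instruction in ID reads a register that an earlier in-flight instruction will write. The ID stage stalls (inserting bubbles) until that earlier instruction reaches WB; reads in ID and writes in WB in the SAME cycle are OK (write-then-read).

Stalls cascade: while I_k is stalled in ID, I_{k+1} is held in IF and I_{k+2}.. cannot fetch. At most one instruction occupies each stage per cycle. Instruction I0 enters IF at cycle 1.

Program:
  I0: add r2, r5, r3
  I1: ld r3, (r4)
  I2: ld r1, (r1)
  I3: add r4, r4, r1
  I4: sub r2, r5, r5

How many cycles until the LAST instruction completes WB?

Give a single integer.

Answer: 11

Derivation:
I0 add r2 <- r5,r3: IF@1 ID@2 stall=0 (-) EX@3 MEM@4 WB@5
I1 ld r3 <- r4: IF@2 ID@3 stall=0 (-) EX@4 MEM@5 WB@6
I2 ld r1 <- r1: IF@3 ID@4 stall=0 (-) EX@5 MEM@6 WB@7
I3 add r4 <- r4,r1: IF@4 ID@5 stall=2 (RAW on I2.r1 (WB@7)) EX@8 MEM@9 WB@10
I4 sub r2 <- r5,r5: IF@5 ID@8 stall=0 (-) EX@9 MEM@10 WB@11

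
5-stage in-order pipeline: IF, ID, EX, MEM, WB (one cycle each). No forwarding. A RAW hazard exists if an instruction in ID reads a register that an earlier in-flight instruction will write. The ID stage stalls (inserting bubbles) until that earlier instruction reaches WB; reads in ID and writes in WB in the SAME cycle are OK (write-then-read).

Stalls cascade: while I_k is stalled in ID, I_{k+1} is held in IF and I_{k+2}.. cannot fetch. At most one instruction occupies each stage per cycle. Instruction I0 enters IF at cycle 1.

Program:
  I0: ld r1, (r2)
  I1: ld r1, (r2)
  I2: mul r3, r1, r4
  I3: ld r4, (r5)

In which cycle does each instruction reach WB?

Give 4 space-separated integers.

I0 ld r1 <- r2: IF@1 ID@2 stall=0 (-) EX@3 MEM@4 WB@5
I1 ld r1 <- r2: IF@2 ID@3 stall=0 (-) EX@4 MEM@5 WB@6
I2 mul r3 <- r1,r4: IF@3 ID@4 stall=2 (RAW on I1.r1 (WB@6)) EX@7 MEM@8 WB@9
I3 ld r4 <- r5: IF@4 ID@7 stall=0 (-) EX@8 MEM@9 WB@10

Answer: 5 6 9 10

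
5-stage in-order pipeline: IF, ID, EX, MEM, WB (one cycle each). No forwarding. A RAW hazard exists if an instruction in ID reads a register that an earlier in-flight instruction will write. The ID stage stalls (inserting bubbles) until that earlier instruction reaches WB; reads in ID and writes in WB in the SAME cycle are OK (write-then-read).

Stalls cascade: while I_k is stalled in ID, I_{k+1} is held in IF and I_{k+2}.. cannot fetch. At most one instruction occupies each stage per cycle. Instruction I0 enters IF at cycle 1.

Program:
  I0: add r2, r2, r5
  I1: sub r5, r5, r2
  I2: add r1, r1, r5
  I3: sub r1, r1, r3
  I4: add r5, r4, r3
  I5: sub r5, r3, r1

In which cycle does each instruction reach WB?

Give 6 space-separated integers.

I0 add r2 <- r2,r5: IF@1 ID@2 stall=0 (-) EX@3 MEM@4 WB@5
I1 sub r5 <- r5,r2: IF@2 ID@3 stall=2 (RAW on I0.r2 (WB@5)) EX@6 MEM@7 WB@8
I2 add r1 <- r1,r5: IF@3 ID@6 stall=2 (RAW on I1.r5 (WB@8)) EX@9 MEM@10 WB@11
I3 sub r1 <- r1,r3: IF@6 ID@9 stall=2 (RAW on I2.r1 (WB@11)) EX@12 MEM@13 WB@14
I4 add r5 <- r4,r3: IF@9 ID@12 stall=0 (-) EX@13 MEM@14 WB@15
I5 sub r5 <- r3,r1: IF@12 ID@13 stall=1 (RAW on I3.r1 (WB@14)) EX@15 MEM@16 WB@17

Answer: 5 8 11 14 15 17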